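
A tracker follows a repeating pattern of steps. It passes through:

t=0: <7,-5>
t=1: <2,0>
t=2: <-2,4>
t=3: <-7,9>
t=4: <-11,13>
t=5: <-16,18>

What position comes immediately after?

Step-to-step displacements: <-5,+5>, <-4,+4>, <-5,+5>, <-4,+4>, <-5,+5> — a repeating cycle of length 2.
step 6: apply <-4,+4> → <-20,22>

<-20,22>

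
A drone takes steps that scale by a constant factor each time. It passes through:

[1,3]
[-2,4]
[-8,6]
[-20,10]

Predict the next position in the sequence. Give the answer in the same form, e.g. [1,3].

[-44,18]

The jumps are [-3,+1], [-6,+2], [-12,+4] — a geometric progression with ratio 2.
step 4: [-20,10] + [-24,+8] → [-44,18]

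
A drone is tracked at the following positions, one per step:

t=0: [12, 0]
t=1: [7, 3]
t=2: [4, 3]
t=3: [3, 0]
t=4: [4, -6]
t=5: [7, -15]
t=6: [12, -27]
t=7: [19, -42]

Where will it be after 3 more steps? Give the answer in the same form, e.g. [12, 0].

[52, -105]

Taking differences between consecutive positions: [-5, +3], [-3, +0], [-1, -3], [+1, -6], [+3, -9], [+5, -12], [+7, -15]. These grow by [+2, -3] each step.
step 8: [19, -42] + [+9, -18] → [28, -60]
step 9: [28, -60] + [+11, -21] → [39, -81]
step 10: [39, -81] + [+13, -24] → [52, -105]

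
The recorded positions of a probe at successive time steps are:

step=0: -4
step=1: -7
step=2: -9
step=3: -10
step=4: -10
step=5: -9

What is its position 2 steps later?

First differences are -3, -2, -1, +0, +1; their common second difference is +1 (constant acceleration).
step 6: -9 + 2 → -7
step 7: -7 + 3 → -4

-4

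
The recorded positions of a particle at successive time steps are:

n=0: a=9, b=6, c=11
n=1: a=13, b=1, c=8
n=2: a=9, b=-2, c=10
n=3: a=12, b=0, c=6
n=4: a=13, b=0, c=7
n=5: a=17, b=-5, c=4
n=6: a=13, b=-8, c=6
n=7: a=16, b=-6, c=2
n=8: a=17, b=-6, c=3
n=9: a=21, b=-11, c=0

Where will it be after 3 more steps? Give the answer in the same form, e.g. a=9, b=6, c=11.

Step-to-step displacements: (+4,-5,-3), (-4,-3,+2), (+3,+2,-4), (+1,+0,+1), (+4,-5,-3), (-4,-3,+2), (+3,+2,-4), (+1,+0,+1), (+4,-5,-3) — a repeating cycle of length 4.
step 10: apply (-4,-3,+2) → a=17, b=-14, c=2
step 11: apply (+3,+2,-4) → a=20, b=-12, c=-2
step 12: apply (+1,+0,+1) → a=21, b=-12, c=-1

a=21, b=-12, c=-1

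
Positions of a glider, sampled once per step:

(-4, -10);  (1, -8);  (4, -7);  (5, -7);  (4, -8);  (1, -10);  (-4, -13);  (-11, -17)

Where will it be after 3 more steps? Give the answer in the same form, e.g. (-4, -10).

(-44, -35)

Taking differences between consecutive positions: (+5, +2), (+3, +1), (+1, +0), (-1, -1), (-3, -2), (-5, -3), (-7, -4). These grow by (-2, -1) each step.
step 8: (-11, -17) + (-9, -5) → (-20, -22)
step 9: (-20, -22) + (-11, -6) → (-31, -28)
step 10: (-31, -28) + (-13, -7) → (-44, -35)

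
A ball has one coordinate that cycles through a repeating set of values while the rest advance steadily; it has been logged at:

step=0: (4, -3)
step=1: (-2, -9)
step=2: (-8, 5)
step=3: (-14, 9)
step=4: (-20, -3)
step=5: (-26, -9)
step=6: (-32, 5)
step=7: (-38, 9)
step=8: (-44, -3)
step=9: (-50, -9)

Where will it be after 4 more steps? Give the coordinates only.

The first coordinate changes by -6 each step, so at step 13 it is 4 + 13·(-6) = -74.
The second coordinate repeats the cycle [-3, -9, 5, 9] with period 4; step 13 mod 4 = 1, giving -9.

(-74, -9)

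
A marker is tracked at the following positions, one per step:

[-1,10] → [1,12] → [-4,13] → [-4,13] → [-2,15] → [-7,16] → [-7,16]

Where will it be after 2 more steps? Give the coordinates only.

The moves between consecutive positions are [+2,+2], [-5,+1], [+0,+0], [+2,+2], [-5,+1], [+0,+0]; they repeat the 3-cycle [[+2,+2], [-5,+1], [+0,+0]].
step 7: apply [+2,+2] → [-5,18]
step 8: apply [-5,+1] → [-10,19]

[-10,19]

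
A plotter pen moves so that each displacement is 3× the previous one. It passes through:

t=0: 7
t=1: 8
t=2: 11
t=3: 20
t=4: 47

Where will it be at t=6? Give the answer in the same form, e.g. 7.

The jumps are +1, +3, +9, +27 — a geometric progression with ratio 3.
step 5: 47 + 81 → 128
step 6: 128 + 243 → 371

371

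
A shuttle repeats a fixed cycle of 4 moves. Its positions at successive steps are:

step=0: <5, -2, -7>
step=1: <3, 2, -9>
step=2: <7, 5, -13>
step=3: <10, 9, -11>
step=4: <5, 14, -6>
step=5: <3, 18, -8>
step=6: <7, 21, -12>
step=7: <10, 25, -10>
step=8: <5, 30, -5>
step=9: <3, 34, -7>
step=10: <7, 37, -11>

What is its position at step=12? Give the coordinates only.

<5, 46, -4>

The moves between consecutive positions are <-2, +4, -2>, <+4, +3, -4>, <+3, +4, +2>, <-5, +5, +5>, <-2, +4, -2>, <+4, +3, -4>, <+3, +4, +2>, <-5, +5, +5>, <-2, +4, -2>, <+4, +3, -4>; they repeat the 4-cycle [<-2, +4, -2>, <+4, +3, -4>, <+3, +4, +2>, <-5, +5, +5>].
step 11: apply <+3, +4, +2> → <10, 41, -9>
step 12: apply <-5, +5, +5> → <5, 46, -4>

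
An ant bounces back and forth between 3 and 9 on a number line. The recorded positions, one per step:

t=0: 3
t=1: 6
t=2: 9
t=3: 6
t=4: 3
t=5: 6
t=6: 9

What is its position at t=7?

6

The value reflects between 3 and 9, moving 3 per step.
  step 7: 9 → 6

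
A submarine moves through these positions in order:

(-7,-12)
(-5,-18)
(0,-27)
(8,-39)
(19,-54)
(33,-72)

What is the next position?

(50,-93)

Taking differences between consecutive positions: (+2,-6), (+5,-9), (+8,-12), (+11,-15), (+14,-18). These grow by (+3,-3) each step.
step 6: (33,-72) + (+17,-21) → (50,-93)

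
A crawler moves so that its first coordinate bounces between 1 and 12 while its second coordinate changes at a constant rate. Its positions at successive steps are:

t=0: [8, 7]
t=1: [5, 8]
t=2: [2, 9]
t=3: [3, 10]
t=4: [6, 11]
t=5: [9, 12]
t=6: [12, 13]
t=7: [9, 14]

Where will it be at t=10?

[2, 17]

The first coordinate reflects between 1 and 12, moving 3 per step.
  step 8: 9 → 6
  step 9: 6 → 3
  step 10: 3 → 2
The second coordinate changes by +1 each step: at step 10 it is 17.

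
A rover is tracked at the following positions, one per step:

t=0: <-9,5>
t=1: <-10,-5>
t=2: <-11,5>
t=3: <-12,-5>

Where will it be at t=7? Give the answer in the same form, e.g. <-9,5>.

First: linear, -1 per step → -16 at step 7.
Second: cycles through 5, -5 every 2 steps. Step 7 lands at position 1 of the cycle → -5.

<-16,-5>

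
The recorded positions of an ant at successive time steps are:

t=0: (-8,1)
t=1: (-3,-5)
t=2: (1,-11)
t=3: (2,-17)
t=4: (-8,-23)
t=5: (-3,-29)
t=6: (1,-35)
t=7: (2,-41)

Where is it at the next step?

First: cycles through -8, -3, 1, 2 every 4 steps. Step 8 lands at position 0 of the cycle → -8.
Second: linear, -6 per step → -47 at step 8.

(-8,-47)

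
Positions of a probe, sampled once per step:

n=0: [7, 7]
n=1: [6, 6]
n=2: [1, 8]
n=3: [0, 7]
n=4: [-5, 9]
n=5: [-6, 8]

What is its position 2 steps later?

[-12, 9]

Differencing gives [-1, -1], [-5, +2], [-1, -1], [-5, +2], [-1, -1]. This is the pattern [-1, -1], [-5, +2] repeated.
step 6: apply [-5, +2] → [-11, 10]
step 7: apply [-1, -1] → [-12, 9]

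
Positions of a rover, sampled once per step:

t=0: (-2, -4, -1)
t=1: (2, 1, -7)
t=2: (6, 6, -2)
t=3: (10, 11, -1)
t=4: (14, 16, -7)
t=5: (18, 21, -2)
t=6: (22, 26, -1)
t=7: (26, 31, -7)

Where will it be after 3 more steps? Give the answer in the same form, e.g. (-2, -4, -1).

(38, 46, -7)

First: linear, +4 per step → 38 at step 10.
Second: linear, +5 per step → 46 at step 10.
Third: cycles through -1, -7, -2 every 3 steps. Step 10 lands at position 1 of the cycle → -7.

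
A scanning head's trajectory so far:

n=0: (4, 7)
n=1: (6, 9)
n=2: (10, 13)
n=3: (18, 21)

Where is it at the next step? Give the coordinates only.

Consecutive displacements (+2, +2), (+4, +4), (+8, +8) scale by a factor of 2 each step.
step 4: (18, 21) + (+16, +16) → (34, 37)

(34, 37)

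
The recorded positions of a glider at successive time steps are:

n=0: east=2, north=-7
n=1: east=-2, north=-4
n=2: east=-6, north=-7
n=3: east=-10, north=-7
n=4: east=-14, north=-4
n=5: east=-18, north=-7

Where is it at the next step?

The east coordinate changes by -4 each step, so at step 6 it is 2 + 6·(-4) = -22.
The north coordinate repeats the cycle [-7, -4, -7] with period 3; step 6 mod 3 = 0, giving -7.

east=-22, north=-7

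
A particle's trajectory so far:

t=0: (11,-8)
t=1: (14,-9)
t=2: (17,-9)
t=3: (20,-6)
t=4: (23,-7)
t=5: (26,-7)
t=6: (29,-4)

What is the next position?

The moves between consecutive positions are (+3,-1), (+3,+0), (+3,+3), (+3,-1), (+3,+0), (+3,+3); they repeat the 3-cycle [(+3,-1), (+3,+0), (+3,+3)].
step 7: apply (+3,-1) → (32,-5)

(32,-5)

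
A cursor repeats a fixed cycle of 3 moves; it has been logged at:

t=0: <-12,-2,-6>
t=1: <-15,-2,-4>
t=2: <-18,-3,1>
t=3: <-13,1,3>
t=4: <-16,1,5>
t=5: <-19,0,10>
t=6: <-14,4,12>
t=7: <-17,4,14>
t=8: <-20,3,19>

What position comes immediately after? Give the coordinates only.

<-15,7,21>

Step-to-step displacements: <-3,+0,+2>, <-3,-1,+5>, <+5,+4,+2>, <-3,+0,+2>, <-3,-1,+5>, <+5,+4,+2>, <-3,+0,+2>, <-3,-1,+5> — a repeating cycle of length 3.
step 9: apply <+5,+4,+2> → <-15,7,21>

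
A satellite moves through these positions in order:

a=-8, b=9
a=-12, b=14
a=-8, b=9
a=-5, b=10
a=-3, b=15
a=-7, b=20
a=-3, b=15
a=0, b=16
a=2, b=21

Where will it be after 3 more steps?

Differencing gives (-4,+5), (+4,-5), (+3,+1), (+2,+5), (-4,+5), (+4,-5), (+3,+1), (+2,+5). This is the pattern (-4,+5), (+4,-5), (+3,+1), (+2,+5) repeated.
step 9: apply (-4,+5) → a=-2, b=26
step 10: apply (+4,-5) → a=2, b=21
step 11: apply (+3,+1) → a=5, b=22

a=5, b=22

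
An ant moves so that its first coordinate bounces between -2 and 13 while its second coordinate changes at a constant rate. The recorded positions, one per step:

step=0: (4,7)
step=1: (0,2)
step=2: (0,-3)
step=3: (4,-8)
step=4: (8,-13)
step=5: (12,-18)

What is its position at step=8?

(2,-33)

The first coordinate travels 4 per step and bounces off the walls at -2 and 13.
  step 6: 12 → 10
  step 7: 10 → 6
  step 8: 6 → 2
The second coordinate changes by -5 each step: at step 8 it is -33.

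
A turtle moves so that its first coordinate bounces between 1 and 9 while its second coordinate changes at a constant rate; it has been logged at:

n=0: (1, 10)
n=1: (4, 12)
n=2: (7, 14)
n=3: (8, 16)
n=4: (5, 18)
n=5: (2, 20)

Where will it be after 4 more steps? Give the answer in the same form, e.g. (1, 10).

The first coordinate travels 3 per step and bounces off the walls at 1 and 9.
  step 6: 2 → 3
  step 7: 3 → 6
  step 8: 6 → 9
  step 9: 9 → 6
The second coordinate changes by +2 each step: at step 9 it is 28.

(6, 28)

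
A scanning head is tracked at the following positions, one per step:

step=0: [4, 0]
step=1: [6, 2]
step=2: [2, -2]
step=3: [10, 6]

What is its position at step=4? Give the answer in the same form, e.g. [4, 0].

Step-to-step displacements: [+2, +2], [-4, -4], [+8, +8]; each is -2× the previous.
step 4: [10, 6] + [-16, -16] → [-6, -10]

[-6, -10]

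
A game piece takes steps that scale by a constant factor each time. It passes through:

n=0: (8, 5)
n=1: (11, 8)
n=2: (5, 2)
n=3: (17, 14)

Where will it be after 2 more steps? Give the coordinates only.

Step-to-step displacements: (+3, +3), (-6, -6), (+12, +12); each is -2× the previous.
step 4: (17, 14) + (-24, -24) → (-7, -10)
step 5: (-7, -10) + (+48, +48) → (41, 38)

(41, 38)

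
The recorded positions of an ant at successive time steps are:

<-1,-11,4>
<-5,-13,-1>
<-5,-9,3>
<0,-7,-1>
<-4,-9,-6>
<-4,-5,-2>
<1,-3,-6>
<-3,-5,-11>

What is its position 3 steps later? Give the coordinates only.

<-2,-1,-16>

Step-to-step displacements: <-4,-2,-5>, <+0,+4,+4>, <+5,+2,-4>, <-4,-2,-5>, <+0,+4,+4>, <+5,+2,-4>, <-4,-2,-5> — a repeating cycle of length 3.
step 8: apply <+0,+4,+4> → <-3,-1,-7>
step 9: apply <+5,+2,-4> → <2,1,-11>
step 10: apply <-4,-2,-5> → <-2,-1,-16>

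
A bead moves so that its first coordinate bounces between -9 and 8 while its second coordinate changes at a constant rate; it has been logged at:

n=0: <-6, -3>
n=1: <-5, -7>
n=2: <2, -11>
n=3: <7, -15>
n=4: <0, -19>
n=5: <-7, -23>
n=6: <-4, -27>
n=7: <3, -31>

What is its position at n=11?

The first coordinate travels 7 per step and bounces off the walls at -9 and 8.
  step 8: 3 → 6
  step 9: 6 → -1
  step 10: -1 → -8
  step 11: -8 → -3
The second coordinate changes by -4 each step: at step 11 it is -47.

<-3, -47>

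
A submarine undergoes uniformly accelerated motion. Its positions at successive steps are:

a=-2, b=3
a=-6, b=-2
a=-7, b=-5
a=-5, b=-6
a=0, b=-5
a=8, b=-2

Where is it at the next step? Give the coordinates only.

a=19, b=3

First differences are (-4,-5), (-1,-3), (+2,-1), (+5,+1), (+8,+3); their common second difference is (+3,+2) (constant acceleration).
step 6: a=8, b=-2 + (+11,+5) → a=19, b=3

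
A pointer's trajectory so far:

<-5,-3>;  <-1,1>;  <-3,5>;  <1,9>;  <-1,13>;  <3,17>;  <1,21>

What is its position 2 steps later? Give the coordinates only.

The moves between consecutive positions are <+4,+4>, <-2,+4>, <+4,+4>, <-2,+4>, <+4,+4>, <-2,+4>; they repeat the 2-cycle [<+4,+4>, <-2,+4>].
step 7: apply <+4,+4> → <5,25>
step 8: apply <-2,+4> → <3,29>

<3,29>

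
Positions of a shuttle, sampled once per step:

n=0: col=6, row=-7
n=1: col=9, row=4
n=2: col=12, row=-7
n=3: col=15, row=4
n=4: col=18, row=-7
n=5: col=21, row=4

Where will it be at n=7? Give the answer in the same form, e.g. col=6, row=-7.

col=27, row=4

Col: linear, +3 per step → 27 at step 7.
Row: cycles through -7, 4 every 2 steps. Step 7 lands at position 1 of the cycle → 4.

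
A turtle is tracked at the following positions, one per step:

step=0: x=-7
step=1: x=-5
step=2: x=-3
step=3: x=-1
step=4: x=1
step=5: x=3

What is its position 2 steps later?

x=7

Constant displacement of +2 per step.
step 6: 3 + 2 → x=5
step 7: 5 + 2 → x=7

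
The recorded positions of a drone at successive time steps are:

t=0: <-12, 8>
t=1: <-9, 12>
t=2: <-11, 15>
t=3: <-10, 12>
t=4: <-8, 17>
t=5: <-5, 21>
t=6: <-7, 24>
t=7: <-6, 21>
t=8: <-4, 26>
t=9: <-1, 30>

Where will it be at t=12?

<0, 35>

Step-to-step displacements: <+3, +4>, <-2, +3>, <+1, -3>, <+2, +5>, <+3, +4>, <-2, +3>, <+1, -3>, <+2, +5>, <+3, +4> — a repeating cycle of length 4.
step 10: apply <-2, +3> → <-3, 33>
step 11: apply <+1, -3> → <-2, 30>
step 12: apply <+2, +5> → <0, 35>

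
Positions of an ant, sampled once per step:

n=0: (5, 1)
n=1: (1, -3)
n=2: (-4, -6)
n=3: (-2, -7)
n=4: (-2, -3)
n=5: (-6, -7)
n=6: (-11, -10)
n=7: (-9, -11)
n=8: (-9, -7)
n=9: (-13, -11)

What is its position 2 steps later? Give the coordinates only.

(-16, -15)

The moves between consecutive positions are (-4, -4), (-5, -3), (+2, -1), (+0, +4), (-4, -4), (-5, -3), (+2, -1), (+0, +4), (-4, -4); they repeat the 4-cycle [(-4, -4), (-5, -3), (+2, -1), (+0, +4)].
step 10: apply (-5, -3) → (-18, -14)
step 11: apply (+2, -1) → (-16, -15)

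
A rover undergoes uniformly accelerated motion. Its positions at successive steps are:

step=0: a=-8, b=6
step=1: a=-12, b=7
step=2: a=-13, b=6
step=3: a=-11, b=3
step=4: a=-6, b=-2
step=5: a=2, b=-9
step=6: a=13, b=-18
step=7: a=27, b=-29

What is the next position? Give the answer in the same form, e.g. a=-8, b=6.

First differences are (-4,+1), (-1,-1), (+2,-3), (+5,-5), (+8,-7), (+11,-9), (+14,-11); their common second difference is (+3,-2) (constant acceleration).
step 8: a=27, b=-29 + (+17,-13) → a=44, b=-42

a=44, b=-42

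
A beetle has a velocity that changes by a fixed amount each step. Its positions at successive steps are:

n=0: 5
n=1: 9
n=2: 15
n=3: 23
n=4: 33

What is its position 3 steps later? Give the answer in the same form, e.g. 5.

75

Taking differences between consecutive positions: +4, +6, +8, +10. These grow by +2 each step.
step 5: 33 + 12 → 45
step 6: 45 + 14 → 59
step 7: 59 + 16 → 75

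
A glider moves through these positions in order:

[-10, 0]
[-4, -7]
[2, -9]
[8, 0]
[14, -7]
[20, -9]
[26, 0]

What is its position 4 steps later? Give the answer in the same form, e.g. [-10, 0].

The first coordinate changes by +6 each step, so at step 10 it is -10 + 10·(6) = 50.
The second coordinate repeats the cycle [0, -7, -9] with period 3; step 10 mod 3 = 1, giving -7.

[50, -7]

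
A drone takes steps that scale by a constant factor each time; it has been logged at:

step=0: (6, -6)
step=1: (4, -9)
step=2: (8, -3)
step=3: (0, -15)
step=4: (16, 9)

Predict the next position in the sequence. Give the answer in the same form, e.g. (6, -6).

(-16, -39)

Consecutive displacements (-2, -3), (+4, +6), (-8, -12), (+16, +24) scale by a factor of -2 each step.
step 5: (16, 9) + (-32, -48) → (-16, -39)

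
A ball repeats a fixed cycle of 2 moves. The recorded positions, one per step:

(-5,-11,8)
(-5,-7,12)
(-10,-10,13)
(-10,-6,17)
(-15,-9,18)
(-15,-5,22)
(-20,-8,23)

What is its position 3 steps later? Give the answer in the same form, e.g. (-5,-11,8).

Differencing gives (+0,+4,+4), (-5,-3,+1), (+0,+4,+4), (-5,-3,+1), (+0,+4,+4), (-5,-3,+1). This is the pattern (+0,+4,+4), (-5,-3,+1) repeated.
step 7: apply (+0,+4,+4) → (-20,-4,27)
step 8: apply (-5,-3,+1) → (-25,-7,28)
step 9: apply (+0,+4,+4) → (-25,-3,32)

(-25,-3,32)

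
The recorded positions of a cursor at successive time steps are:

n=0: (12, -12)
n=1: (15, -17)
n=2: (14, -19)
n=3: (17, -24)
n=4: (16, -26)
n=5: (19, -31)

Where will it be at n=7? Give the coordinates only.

(21, -38)

The moves between consecutive positions are (+3, -5), (-1, -2), (+3, -5), (-1, -2), (+3, -5); they repeat the 2-cycle [(+3, -5), (-1, -2)].
step 6: apply (-1, -2) → (18, -33)
step 7: apply (+3, -5) → (21, -38)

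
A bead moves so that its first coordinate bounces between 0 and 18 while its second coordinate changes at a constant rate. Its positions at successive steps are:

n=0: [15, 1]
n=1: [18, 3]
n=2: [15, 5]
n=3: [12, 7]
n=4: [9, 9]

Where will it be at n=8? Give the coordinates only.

The first coordinate travels 3 per step and bounces off the walls at 0 and 18.
  step 5: 9 → 6
  step 6: 6 → 3
  step 7: 3 → 0
  step 8: 0 → 3
The second coordinate changes by +2 each step: at step 8 it is 17.

[3, 17]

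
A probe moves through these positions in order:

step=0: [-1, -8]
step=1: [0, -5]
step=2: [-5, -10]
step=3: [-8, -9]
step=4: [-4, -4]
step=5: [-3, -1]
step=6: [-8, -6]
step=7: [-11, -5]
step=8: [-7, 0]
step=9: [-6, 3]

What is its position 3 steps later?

The moves between consecutive positions are [+1, +3], [-5, -5], [-3, +1], [+4, +5], [+1, +3], [-5, -5], [-3, +1], [+4, +5], [+1, +3]; they repeat the 4-cycle [[+1, +3], [-5, -5], [-3, +1], [+4, +5]].
step 10: apply [-5, -5] → [-11, -2]
step 11: apply [-3, +1] → [-14, -1]
step 12: apply [+4, +5] → [-10, 4]

[-10, 4]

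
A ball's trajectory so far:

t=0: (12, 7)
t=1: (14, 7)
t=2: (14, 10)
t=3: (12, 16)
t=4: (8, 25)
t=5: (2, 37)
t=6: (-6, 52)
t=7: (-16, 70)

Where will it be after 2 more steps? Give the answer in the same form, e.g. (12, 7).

(-42, 115)

Successive displacements: (+2, +0), (+0, +3), (-2, +6), (-4, +9), (-6, +12), (-8, +15), (-10, +18) — each changes by (-2, +3).
step 8: (-16, 70) + (-12, +21) → (-28, 91)
step 9: (-28, 91) + (-14, +24) → (-42, 115)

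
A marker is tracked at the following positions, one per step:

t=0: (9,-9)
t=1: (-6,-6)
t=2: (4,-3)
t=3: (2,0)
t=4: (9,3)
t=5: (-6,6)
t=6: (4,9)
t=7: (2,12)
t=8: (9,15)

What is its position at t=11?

The first coordinate repeats the cycle [9, -6, 4, 2] with period 4; step 11 mod 4 = 3, giving 2.
The second coordinate changes by +3 each step, so at step 11 it is -9 + 11·(3) = 24.

(2,24)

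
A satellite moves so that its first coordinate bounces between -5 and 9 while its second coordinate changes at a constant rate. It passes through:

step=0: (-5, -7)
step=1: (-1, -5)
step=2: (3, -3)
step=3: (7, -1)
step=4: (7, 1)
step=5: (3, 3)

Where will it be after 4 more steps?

(3, 11)

The first coordinate reflects between -5 and 9, moving 4 per step.
  step 6: 3 → -1
  step 7: -1 → -5
  step 8: -5 → -1
  step 9: -1 → 3
The second coordinate changes by +2 each step: at step 9 it is 11.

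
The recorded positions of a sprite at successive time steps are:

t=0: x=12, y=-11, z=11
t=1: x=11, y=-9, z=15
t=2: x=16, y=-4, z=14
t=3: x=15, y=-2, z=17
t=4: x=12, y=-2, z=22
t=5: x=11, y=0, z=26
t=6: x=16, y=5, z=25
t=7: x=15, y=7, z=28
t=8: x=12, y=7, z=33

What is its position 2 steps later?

The moves between consecutive positions are (-1, +2, +4), (+5, +5, -1), (-1, +2, +3), (-3, +0, +5), (-1, +2, +4), (+5, +5, -1), (-1, +2, +3), (-3, +0, +5); they repeat the 4-cycle [(-1, +2, +4), (+5, +5, -1), (-1, +2, +3), (-3, +0, +5)].
step 9: apply (-1, +2, +4) → x=11, y=9, z=37
step 10: apply (+5, +5, -1) → x=16, y=14, z=36

x=16, y=14, z=36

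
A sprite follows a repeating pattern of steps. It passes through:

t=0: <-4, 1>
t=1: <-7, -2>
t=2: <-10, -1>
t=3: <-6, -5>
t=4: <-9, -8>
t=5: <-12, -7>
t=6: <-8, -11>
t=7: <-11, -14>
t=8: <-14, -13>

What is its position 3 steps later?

<-16, -19>

Step-to-step displacements: <-3, -3>, <-3, +1>, <+4, -4>, <-3, -3>, <-3, +1>, <+4, -4>, <-3, -3>, <-3, +1> — a repeating cycle of length 3.
step 9: apply <+4, -4> → <-10, -17>
step 10: apply <-3, -3> → <-13, -20>
step 11: apply <-3, +1> → <-16, -19>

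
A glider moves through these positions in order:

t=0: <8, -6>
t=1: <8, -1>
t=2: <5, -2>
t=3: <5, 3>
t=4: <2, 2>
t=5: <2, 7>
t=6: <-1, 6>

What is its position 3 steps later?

<-4, 15>

The moves between consecutive positions are <+0, +5>, <-3, -1>, <+0, +5>, <-3, -1>, <+0, +5>, <-3, -1>; they repeat the 2-cycle [<+0, +5>, <-3, -1>].
step 7: apply <+0, +5> → <-1, 11>
step 8: apply <-3, -1> → <-4, 10>
step 9: apply <+0, +5> → <-4, 15>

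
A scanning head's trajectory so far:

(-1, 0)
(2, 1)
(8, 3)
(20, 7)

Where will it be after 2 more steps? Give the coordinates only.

Consecutive displacements (+3, +1), (+6, +2), (+12, +4) scale by a factor of 2 each step.
step 4: (20, 7) + (+24, +8) → (44, 15)
step 5: (44, 15) + (+48, +16) → (92, 31)

(92, 31)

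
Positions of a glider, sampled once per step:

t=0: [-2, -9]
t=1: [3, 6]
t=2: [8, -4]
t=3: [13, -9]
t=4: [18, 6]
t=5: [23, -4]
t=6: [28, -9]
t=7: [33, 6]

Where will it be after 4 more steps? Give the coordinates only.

[53, -4]

First: linear, +5 per step → 53 at step 11.
Second: cycles through -9, 6, -4 every 3 steps. Step 11 lands at position 2 of the cycle → -4.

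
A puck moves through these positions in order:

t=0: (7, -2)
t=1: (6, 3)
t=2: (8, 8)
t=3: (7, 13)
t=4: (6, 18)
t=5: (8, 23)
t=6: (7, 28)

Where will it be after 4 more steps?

(6, 48)

The first coordinate repeats the cycle [7, 6, 8] with period 3; step 10 mod 3 = 1, giving 6.
The second coordinate changes by +5 each step, so at step 10 it is -2 + 10·(5) = 48.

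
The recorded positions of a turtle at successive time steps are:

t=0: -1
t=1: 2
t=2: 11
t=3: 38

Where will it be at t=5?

The jumps are +3, +9, +27 — a geometric progression with ratio 3.
step 4: 38 + 81 → 119
step 5: 119 + 243 → 362

362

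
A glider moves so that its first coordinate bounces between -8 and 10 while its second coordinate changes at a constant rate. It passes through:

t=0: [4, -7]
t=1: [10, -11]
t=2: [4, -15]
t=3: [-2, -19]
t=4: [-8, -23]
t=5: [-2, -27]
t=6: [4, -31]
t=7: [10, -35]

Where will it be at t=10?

The first coordinate reflects between -8 and 10, moving 6 per step.
  step 8: 10 → 4
  step 9: 4 → -2
  step 10: -2 → -8
The second coordinate changes by -4 each step: at step 10 it is -47.

[-8, -47]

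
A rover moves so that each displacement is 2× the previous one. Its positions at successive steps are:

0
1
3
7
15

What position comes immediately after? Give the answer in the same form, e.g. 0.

The jumps are +1, +2, +4, +8 — a geometric progression with ratio 2.
step 5: 15 + 16 → 31

31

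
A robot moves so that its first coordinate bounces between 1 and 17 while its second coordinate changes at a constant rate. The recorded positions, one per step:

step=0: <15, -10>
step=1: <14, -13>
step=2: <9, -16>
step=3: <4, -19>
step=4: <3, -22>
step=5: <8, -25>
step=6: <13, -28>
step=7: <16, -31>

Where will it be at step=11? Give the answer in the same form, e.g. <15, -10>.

The first coordinate reflects between 1 and 17, moving 5 per step.
  step 8: 16 → 11
  step 9: 11 → 6
  step 10: 6 → 1
  step 11: 1 → 6
The second coordinate changes by -3 each step: at step 11 it is -43.

<6, -43>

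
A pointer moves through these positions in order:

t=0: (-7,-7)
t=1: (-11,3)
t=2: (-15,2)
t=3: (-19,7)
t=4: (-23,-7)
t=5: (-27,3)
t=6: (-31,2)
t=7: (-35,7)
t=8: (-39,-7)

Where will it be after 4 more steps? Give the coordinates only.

The first coordinate changes by -4 each step, so at step 12 it is -7 + 12·(-4) = -55.
The second coordinate repeats the cycle [-7, 3, 2, 7] with period 4; step 12 mod 4 = 0, giving -7.

(-55,-7)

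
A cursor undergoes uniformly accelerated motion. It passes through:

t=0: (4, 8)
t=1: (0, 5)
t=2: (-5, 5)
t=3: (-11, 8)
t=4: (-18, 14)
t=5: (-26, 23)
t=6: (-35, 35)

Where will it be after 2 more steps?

(-56, 68)

First differences are (-4, -3), (-5, +0), (-6, +3), (-7, +6), (-8, +9), (-9, +12); their common second difference is (-1, +3) (constant acceleration).
step 7: (-35, 35) + (-10, +15) → (-45, 50)
step 8: (-45, 50) + (-11, +18) → (-56, 68)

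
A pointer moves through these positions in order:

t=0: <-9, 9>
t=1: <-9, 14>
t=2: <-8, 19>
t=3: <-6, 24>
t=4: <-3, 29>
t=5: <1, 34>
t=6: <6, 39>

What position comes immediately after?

<12, 44>

First differences are <+0, +5>, <+1, +5>, <+2, +5>, <+3, +5>, <+4, +5>, <+5, +5>; their common second difference is <+1, +0> (constant acceleration).
step 7: <6, 39> + <+6, +5> → <12, 44>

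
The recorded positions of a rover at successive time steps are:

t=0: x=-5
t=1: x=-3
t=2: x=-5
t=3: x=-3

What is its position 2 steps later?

x=-3

The jumps are +2, -2, +2 — a geometric progression with ratio -1.
step 4: -3 − 2 → x=-5
step 5: -5 + 2 → x=-3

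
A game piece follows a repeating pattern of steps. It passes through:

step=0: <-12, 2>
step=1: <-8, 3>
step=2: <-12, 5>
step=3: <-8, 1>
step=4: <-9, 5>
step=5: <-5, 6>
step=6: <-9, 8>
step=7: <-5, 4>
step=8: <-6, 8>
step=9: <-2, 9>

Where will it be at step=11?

Step-to-step displacements: <+4, +1>, <-4, +2>, <+4, -4>, <-1, +4>, <+4, +1>, <-4, +2>, <+4, -4>, <-1, +4>, <+4, +1> — a repeating cycle of length 4.
step 10: apply <-4, +2> → <-6, 11>
step 11: apply <+4, -4> → <-2, 7>

<-2, 7>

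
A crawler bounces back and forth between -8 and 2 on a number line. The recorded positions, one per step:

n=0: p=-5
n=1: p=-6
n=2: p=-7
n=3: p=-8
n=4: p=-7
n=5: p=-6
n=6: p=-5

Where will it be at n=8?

The value travels 1 per step and bounces off the walls at -8 and 2.
  step 7: -5 → -4
  step 8: -4 → -3

p=-3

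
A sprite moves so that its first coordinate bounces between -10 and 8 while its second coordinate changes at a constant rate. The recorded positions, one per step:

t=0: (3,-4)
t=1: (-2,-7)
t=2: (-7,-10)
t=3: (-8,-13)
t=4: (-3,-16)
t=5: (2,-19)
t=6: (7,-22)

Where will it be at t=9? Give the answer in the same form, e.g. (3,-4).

The first coordinate reflects between -10 and 8, moving 5 per step.
  step 7: 7 → 4
  step 8: 4 → -1
  step 9: -1 → -6
The second coordinate changes by -3 each step: at step 9 it is -31.

(-6,-31)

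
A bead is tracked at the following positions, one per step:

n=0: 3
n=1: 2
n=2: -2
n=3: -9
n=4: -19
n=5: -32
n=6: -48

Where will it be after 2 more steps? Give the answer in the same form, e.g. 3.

Successive displacements: -1, -4, -7, -10, -13, -16 — each changes by -3.
step 7: -48 − 19 → -67
step 8: -67 − 22 → -89

-89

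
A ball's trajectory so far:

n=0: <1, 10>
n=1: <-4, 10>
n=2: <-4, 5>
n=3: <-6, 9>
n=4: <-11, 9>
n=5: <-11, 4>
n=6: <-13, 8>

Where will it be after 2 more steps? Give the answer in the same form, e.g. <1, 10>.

<-18, 3>

Differencing gives <-5, +0>, <+0, -5>, <-2, +4>, <-5, +0>, <+0, -5>, <-2, +4>. This is the pattern <-5, +0>, <+0, -5>, <-2, +4> repeated.
step 7: apply <-5, +0> → <-18, 8>
step 8: apply <+0, -5> → <-18, 3>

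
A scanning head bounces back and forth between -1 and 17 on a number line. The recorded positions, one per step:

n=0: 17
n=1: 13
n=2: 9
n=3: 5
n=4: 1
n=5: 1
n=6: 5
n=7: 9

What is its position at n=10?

The value reflects between -1 and 17, moving 4 per step.
  step 8: 9 → 13
  step 9: 13 → 17
  step 10: 17 → 13

13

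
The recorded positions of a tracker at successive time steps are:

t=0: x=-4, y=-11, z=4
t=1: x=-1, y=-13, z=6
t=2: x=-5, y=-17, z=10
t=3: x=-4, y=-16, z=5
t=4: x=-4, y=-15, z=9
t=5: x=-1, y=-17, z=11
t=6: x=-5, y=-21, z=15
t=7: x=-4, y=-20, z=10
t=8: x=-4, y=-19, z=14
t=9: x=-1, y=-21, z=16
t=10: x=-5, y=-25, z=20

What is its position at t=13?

x=-1, y=-25, z=21

The moves between consecutive positions are (+3,-2,+2), (-4,-4,+4), (+1,+1,-5), (+0,+1,+4), (+3,-2,+2), (-4,-4,+4), (+1,+1,-5), (+0,+1,+4), (+3,-2,+2), (-4,-4,+4); they repeat the 4-cycle [(+3,-2,+2), (-4,-4,+4), (+1,+1,-5), (+0,+1,+4)].
step 11: apply (+1,+1,-5) → x=-4, y=-24, z=15
step 12: apply (+0,+1,+4) → x=-4, y=-23, z=19
step 13: apply (+3,-2,+2) → x=-1, y=-25, z=21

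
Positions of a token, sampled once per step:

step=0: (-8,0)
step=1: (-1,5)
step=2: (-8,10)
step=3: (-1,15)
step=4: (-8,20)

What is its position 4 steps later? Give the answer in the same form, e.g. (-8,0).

The first coordinate repeats the cycle [-8, -1] with period 2; step 8 mod 2 = 0, giving -8.
The second coordinate changes by +5 each step, so at step 8 it is 0 + 8·(5) = 40.

(-8,40)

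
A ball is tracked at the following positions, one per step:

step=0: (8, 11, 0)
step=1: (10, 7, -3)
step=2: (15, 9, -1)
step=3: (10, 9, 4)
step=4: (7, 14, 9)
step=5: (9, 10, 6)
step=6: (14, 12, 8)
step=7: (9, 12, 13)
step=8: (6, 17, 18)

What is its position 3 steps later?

Step-to-step displacements: (+2, -4, -3), (+5, +2, +2), (-5, +0, +5), (-3, +5, +5), (+2, -4, -3), (+5, +2, +2), (-5, +0, +5), (-3, +5, +5) — a repeating cycle of length 4.
step 9: apply (+2, -4, -3) → (8, 13, 15)
step 10: apply (+5, +2, +2) → (13, 15, 17)
step 11: apply (-5, +0, +5) → (8, 15, 22)

(8, 15, 22)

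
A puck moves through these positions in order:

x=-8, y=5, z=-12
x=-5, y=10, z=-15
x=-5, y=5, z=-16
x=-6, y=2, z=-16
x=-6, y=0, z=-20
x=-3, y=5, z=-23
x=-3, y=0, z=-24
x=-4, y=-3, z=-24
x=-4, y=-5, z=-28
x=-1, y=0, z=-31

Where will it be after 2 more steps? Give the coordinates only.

x=-2, y=-8, z=-32

Differencing gives (+3, +5, -3), (+0, -5, -1), (-1, -3, +0), (+0, -2, -4), (+3, +5, -3), (+0, -5, -1), (-1, -3, +0), (+0, -2, -4), (+3, +5, -3). This is the pattern (+3, +5, -3), (+0, -5, -1), (-1, -3, +0), (+0, -2, -4) repeated.
step 10: apply (+0, -5, -1) → x=-1, y=-5, z=-32
step 11: apply (-1, -3, +0) → x=-2, y=-8, z=-32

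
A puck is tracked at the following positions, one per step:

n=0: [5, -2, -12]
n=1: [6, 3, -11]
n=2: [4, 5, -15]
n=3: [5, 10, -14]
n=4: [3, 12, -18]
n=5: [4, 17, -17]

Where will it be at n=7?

[3, 24, -20]

Differencing gives [+1, +5, +1], [-2, +2, -4], [+1, +5, +1], [-2, +2, -4], [+1, +5, +1]. This is the pattern [+1, +5, +1], [-2, +2, -4] repeated.
step 6: apply [-2, +2, -4] → [2, 19, -21]
step 7: apply [+1, +5, +1] → [3, 24, -20]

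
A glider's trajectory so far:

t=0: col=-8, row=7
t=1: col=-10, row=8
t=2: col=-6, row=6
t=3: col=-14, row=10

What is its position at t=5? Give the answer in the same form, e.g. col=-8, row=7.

col=-30, row=18

Consecutive displacements (-2, +1), (+4, -2), (-8, +4) scale by a factor of -2 each step.
step 4: col=-14, row=10 + (+16, -8) → col=2, row=2
step 5: col=2, row=2 + (-32, +16) → col=-30, row=18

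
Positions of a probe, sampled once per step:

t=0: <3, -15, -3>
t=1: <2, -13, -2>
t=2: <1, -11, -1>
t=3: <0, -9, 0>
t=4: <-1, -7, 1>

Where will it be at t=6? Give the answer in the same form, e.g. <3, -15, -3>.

<-3, -3, 3>

The position changes by <-1, +2, +1> every step.
step 5: <-1, -7, 1> + <-1, +2, +1> → <-2, -5, 2>
step 6: <-2, -5, 2> + <-1, +2, +1> → <-3, -3, 3>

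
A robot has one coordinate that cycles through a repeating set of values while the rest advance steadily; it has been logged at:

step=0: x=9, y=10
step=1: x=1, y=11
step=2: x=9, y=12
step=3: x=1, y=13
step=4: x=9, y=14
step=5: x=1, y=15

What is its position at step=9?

X: cycles through 9, 1 every 2 steps. Step 9 lands at position 1 of the cycle → 1.
Y: linear, +1 per step → 19 at step 9.

x=1, y=19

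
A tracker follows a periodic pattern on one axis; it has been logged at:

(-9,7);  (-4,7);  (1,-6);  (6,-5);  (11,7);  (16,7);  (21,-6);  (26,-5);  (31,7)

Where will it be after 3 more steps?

The first coordinate changes by +5 each step, so at step 11 it is -9 + 11·(5) = 46.
The second coordinate repeats the cycle [7, 7, -6, -5] with period 4; step 11 mod 4 = 3, giving -5.

(46,-5)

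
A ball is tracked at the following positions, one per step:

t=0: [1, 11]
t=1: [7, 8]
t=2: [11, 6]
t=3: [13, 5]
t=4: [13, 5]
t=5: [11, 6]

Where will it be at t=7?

Successive displacements: [+6, -3], [+4, -2], [+2, -1], [+0, +0], [-2, +1] — each changes by [-2, +1].
step 6: [11, 6] + [-4, +2] → [7, 8]
step 7: [7, 8] + [-6, +3] → [1, 11]

[1, 11]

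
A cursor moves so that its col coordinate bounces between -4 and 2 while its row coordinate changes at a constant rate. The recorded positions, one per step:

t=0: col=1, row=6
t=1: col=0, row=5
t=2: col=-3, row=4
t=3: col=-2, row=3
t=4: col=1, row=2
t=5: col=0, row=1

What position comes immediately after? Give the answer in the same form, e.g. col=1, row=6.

The col coordinate reflects between -4 and 2, moving 3 per step.
  step 6: 0 → -3
The row coordinate changes by -1 each step: at step 6 it is 0.

col=-3, row=0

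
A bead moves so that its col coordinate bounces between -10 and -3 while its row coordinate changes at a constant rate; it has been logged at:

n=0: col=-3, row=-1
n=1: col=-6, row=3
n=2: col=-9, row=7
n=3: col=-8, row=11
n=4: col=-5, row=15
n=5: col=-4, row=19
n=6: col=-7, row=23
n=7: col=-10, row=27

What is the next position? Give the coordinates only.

col=-7, row=31

The col coordinate travels 3 per step and bounces off the walls at -10 and -3.
  step 8: -10 → -7
The row coordinate changes by +4 each step: at step 8 it is 31.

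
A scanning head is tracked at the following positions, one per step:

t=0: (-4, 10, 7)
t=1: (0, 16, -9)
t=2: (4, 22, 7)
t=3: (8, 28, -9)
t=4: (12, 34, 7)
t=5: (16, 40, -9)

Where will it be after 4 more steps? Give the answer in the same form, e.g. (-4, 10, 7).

(32, 64, -9)

First: linear, +4 per step → 32 at step 9.
Second: linear, +6 per step → 64 at step 9.
Third: cycles through 7, -9 every 2 steps. Step 9 lands at position 1 of the cycle → -9.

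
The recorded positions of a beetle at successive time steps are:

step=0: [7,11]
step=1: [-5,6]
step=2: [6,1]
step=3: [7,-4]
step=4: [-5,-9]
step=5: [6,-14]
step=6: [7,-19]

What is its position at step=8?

[6,-29]

The first coordinate repeats the cycle [7, -5, 6] with period 3; step 8 mod 3 = 2, giving 6.
The second coordinate changes by -5 each step, so at step 8 it is 11 + 8·(-5) = -29.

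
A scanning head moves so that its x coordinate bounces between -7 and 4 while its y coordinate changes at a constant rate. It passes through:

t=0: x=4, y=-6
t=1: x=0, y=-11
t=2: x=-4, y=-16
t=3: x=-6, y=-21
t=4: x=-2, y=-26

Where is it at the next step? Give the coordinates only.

x=2, y=-31

The x coordinate travels 4 per step and bounces off the walls at -7 and 4.
  step 5: -2 → 2
The y coordinate changes by -5 each step: at step 5 it is -31.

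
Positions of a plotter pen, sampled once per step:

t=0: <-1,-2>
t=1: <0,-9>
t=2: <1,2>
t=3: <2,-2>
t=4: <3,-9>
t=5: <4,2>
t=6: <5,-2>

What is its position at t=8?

<7,2>

The first coordinate changes by +1 each step, so at step 8 it is -1 + 8·(1) = 7.
The second coordinate repeats the cycle [-2, -9, 2] with period 3; step 8 mod 3 = 2, giving 2.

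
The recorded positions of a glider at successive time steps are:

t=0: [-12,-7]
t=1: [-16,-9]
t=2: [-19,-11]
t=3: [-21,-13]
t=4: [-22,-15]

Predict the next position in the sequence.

[-22,-17]

Successive displacements: [-4,-2], [-3,-2], [-2,-2], [-1,-2] — each changes by [+1,+0].
step 5: [-22,-15] + [+0,-2] → [-22,-17]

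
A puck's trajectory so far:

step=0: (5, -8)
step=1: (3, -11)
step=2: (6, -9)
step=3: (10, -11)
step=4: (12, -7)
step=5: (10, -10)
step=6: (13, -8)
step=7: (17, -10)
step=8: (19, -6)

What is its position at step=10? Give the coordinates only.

(20, -7)

Step-to-step displacements: (-2, -3), (+3, +2), (+4, -2), (+2, +4), (-2, -3), (+3, +2), (+4, -2), (+2, +4) — a repeating cycle of length 4.
step 9: apply (-2, -3) → (17, -9)
step 10: apply (+3, +2) → (20, -7)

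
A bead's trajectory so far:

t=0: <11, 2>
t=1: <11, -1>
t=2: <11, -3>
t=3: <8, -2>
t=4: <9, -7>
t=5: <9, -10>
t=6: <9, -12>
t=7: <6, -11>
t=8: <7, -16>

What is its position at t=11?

Step-to-step displacements: <+0, -3>, <+0, -2>, <-3, +1>, <+1, -5>, <+0, -3>, <+0, -2>, <-3, +1>, <+1, -5> — a repeating cycle of length 4.
step 9: apply <+0, -3> → <7, -19>
step 10: apply <+0, -2> → <7, -21>
step 11: apply <-3, +1> → <4, -20>

<4, -20>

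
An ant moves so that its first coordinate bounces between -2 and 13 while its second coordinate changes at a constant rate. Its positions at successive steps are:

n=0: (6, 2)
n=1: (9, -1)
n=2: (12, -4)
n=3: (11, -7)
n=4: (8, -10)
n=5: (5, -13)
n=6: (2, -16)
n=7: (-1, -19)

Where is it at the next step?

The first coordinate travels 3 per step and bounces off the walls at -2 and 13.
  step 8: -1 → 0
The second coordinate changes by -3 each step: at step 8 it is -22.

(0, -22)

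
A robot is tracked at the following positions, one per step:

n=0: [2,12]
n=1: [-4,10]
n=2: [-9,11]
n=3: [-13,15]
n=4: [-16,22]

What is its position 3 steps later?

Successive displacements: [-6,-2], [-5,+1], [-4,+4], [-3,+7] — each changes by [+1,+3].
step 5: [-16,22] + [-2,+10] → [-18,32]
step 6: [-18,32] + [-1,+13] → [-19,45]
step 7: [-19,45] + [+0,+16] → [-19,61]

[-19,61]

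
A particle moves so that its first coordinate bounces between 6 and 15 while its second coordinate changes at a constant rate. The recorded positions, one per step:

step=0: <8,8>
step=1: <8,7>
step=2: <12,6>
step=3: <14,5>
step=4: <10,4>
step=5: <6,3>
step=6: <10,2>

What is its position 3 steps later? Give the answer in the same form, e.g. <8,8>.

The first coordinate travels 4 per step and bounces off the walls at 6 and 15.
  step 7: 10 → 14
  step 8: 14 → 12
  step 9: 12 → 8
The second coordinate changes by -1 each step: at step 9 it is -1.

<8,-1>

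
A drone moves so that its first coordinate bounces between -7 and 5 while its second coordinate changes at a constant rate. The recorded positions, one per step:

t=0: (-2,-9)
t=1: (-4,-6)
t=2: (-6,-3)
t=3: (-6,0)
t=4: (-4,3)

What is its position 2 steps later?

(0,9)

The first coordinate travels 2 per step and bounces off the walls at -7 and 5.
  step 5: -4 → -2
  step 6: -2 → 0
The second coordinate changes by +3 each step: at step 6 it is 9.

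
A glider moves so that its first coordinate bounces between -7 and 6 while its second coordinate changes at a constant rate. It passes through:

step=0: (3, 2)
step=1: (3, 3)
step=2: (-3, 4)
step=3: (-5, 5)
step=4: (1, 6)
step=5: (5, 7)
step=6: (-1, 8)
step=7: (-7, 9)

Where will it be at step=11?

(-5, 13)

The first coordinate travels 6 per step and bounces off the walls at -7 and 6.
  step 8: -7 → -1
  step 9: -1 → 5
  step 10: 5 → 1
  step 11: 1 → -5
The second coordinate changes by +1 each step: at step 11 it is 13.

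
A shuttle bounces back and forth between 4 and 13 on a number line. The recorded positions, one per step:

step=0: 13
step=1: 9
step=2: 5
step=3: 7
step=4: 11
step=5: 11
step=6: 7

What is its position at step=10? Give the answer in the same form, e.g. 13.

The value travels 4 per step and bounces off the walls at 4 and 13.
  step 7: 7 → 5
  step 8: 5 → 9
  step 9: 9 → 13
  step 10: 13 → 9

9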